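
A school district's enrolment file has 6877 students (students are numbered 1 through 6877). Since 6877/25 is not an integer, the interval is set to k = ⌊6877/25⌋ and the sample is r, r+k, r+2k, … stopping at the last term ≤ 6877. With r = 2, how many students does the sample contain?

26

k = ⌊6877/25⌋ = 275
Achieved size = ⌊(6877 − 2)/275⌋ + 1 = ⌊6875/275⌋ + 1 = 25 + 1 = 26
(last selection: 2 + 25×275 = 6877 ≤ 6877; next would be 7152 > 6877)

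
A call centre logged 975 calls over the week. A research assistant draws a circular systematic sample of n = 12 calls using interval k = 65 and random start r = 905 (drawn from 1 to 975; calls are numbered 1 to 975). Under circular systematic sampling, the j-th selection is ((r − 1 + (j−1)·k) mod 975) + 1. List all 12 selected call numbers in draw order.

Selection 1: 905
Selection 2: 905 + 65 = 970
Selection 3: 970 + 65 = 1035 → 1035 − 975 = 60
Selection 4: 60 + 65 = 125
Selection 5: 125 + 65 = 190
Selection 6: 190 + 65 = 255
Selection 7: 255 + 65 = 320
Selection 8: 320 + 65 = 385
Selection 9: 385 + 65 = 450
Selection 10: 450 + 65 = 515
Selection 11: 515 + 65 = 580
Selection 12: 580 + 65 = 645

905, 970, 60, 125, 190, 255, 320, 385, 450, 515, 580, 645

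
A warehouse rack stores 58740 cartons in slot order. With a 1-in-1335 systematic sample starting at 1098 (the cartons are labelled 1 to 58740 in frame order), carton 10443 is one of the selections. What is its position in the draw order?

8

k = 1335
position = (10443 − 1098)/1335 + 1 = 9345/1335 + 1 = 7 + 1 = 8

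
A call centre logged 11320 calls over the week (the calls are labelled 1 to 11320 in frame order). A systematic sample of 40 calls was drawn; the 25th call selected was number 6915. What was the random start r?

k = 11320/40 = 283
r = 6915 − (25−1)×283 = 6915 − 6792 = 123

123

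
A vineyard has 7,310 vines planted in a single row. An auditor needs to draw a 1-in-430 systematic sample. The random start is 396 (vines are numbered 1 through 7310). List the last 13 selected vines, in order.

2116, 2546, 2976, 3406, 3836, 4266, 4696, 5126, 5556, 5986, 6416, 6846, 7276

5th selection = 396 + 4×430 = 2116
6th: 2116 + 430 = 2546
7th: 2546 + 430 = 2976
8th: 2976 + 430 = 3406
9th: 3406 + 430 = 3836
10th: 3836 + 430 = 4266
11th: 4266 + 430 = 4696
12th: 4696 + 430 = 5126
13th: 5126 + 430 = 5556
14th: 5556 + 430 = 5986
15th: 5986 + 430 = 6416
16th: 6416 + 430 = 6846
17th: 6846 + 430 = 7276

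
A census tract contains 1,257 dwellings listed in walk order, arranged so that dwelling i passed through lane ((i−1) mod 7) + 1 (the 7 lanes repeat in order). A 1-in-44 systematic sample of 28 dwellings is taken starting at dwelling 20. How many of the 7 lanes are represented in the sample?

7

Consecutive selections differ by k = 44, so their lane numbers differ by 44 mod 7 = 2.
gcd(44, 7) = 1, so the sample visits 7/1 = 7 distinct residues mod 7.
Start 20 is lane 6; the lanes hit are 1, 2, 3, 4, 5, 6, 7.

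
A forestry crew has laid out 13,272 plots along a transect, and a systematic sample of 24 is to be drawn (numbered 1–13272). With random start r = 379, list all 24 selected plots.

379, 932, 1485, 2038, 2591, 3144, 3697, 4250, 4803, 5356, 5909, 6462, 7015, 7568, 8121, 8674, 9227, 9780, 10333, 10886, 11439, 11992, 12545, 13098

k = N/n = 13272/24 = 553
plot 1: 379
plot 2: 379 + 553 = 932
plot 3: 932 + 553 = 1485
plot 4: 1485 + 553 = 2038
plot 5: 2038 + 553 = 2591
plot 6: 2591 + 553 = 3144
plot 7: 3144 + 553 = 3697
plot 8: 3697 + 553 = 4250
plot 9: 4250 + 553 = 4803
plot 10: 4803 + 553 = 5356
plot 11: 5356 + 553 = 5909
plot 12: 5909 + 553 = 6462
plot 13: 6462 + 553 = 7015
plot 14: 7015 + 553 = 7568
plot 15: 7568 + 553 = 8121
plot 16: 8121 + 553 = 8674
plot 17: 8674 + 553 = 9227
plot 18: 9227 + 553 = 9780
plot 19: 9780 + 553 = 10333
plot 20: 10333 + 553 = 10886
plot 21: 10886 + 553 = 11439
plot 22: 11439 + 553 = 11992
plot 23: 11992 + 553 = 12545
plot 24: 12545 + 553 = 13098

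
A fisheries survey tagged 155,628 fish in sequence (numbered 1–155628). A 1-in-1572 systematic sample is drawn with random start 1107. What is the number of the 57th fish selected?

k = 1572
57th selection = r + (57−1)·k = 1107 + 56×1572 = 1107 + 88032 = 89139

89139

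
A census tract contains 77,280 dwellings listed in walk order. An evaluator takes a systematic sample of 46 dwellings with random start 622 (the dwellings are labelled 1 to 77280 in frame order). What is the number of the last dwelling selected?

k = 77280/46 = 1680
46th selection = r + (46−1)·k = 622 + 45×1680 = 622 + 75600 = 76222

76222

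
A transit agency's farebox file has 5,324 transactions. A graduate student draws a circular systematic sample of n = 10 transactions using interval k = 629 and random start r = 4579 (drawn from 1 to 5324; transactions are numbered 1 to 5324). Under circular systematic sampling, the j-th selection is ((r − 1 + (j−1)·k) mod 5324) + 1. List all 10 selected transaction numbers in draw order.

4579, 5208, 513, 1142, 1771, 2400, 3029, 3658, 4287, 4916

Selection 1: 4579
Selection 2: 4579 + 629 = 5208
Selection 3: 5208 + 629 = 5837 → 5837 − 5324 = 513
Selection 4: 513 + 629 = 1142
Selection 5: 1142 + 629 = 1771
Selection 6: 1771 + 629 = 2400
Selection 7: 2400 + 629 = 3029
Selection 8: 3029 + 629 = 3658
Selection 9: 3658 + 629 = 4287
Selection 10: 4287 + 629 = 4916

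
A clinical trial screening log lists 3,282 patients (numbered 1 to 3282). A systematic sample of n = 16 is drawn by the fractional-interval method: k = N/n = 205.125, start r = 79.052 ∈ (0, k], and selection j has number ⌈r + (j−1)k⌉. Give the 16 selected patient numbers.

j=1: r + 0k = 79.052 → ⌈·⌉ = 80
j=2: r + 1k = 284.177 → ⌈·⌉ = 285
j=3: r + 2k = 489.302 → ⌈·⌉ = 490
j=4: r + 3k = 694.427 → ⌈·⌉ = 695
j=5: r + 4k = 899.552 → ⌈·⌉ = 900
j=6: r + 5k = 1104.677 → ⌈·⌉ = 1105
j=7: r + 6k = 1309.802 → ⌈·⌉ = 1310
j=8: r + 7k = 1514.927 → ⌈·⌉ = 1515
j=9: r + 8k = 1720.052 → ⌈·⌉ = 1721
j=10: r + 9k = 1925.177 → ⌈·⌉ = 1926
j=11: r + 10k = 2130.302 → ⌈·⌉ = 2131
j=12: r + 11k = 2335.427 → ⌈·⌉ = 2336
j=13: r + 12k = 2540.552 → ⌈·⌉ = 2541
j=14: r + 13k = 2745.677 → ⌈·⌉ = 2746
j=15: r + 14k = 2950.802 → ⌈·⌉ = 2951
j=16: r + 15k = 3155.927 → ⌈·⌉ = 3156

80, 285, 490, 695, 900, 1105, 1310, 1515, 1721, 1926, 2131, 2336, 2541, 2746, 2951, 3156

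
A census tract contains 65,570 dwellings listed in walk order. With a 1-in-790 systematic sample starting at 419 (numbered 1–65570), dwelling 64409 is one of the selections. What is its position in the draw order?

82

k = 790
position = (64409 − 419)/790 + 1 = 63990/790 + 1 = 81 + 1 = 82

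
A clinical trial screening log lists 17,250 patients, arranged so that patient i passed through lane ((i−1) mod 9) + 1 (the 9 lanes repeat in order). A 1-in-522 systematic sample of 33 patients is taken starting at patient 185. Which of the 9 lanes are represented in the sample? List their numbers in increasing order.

5

Consecutive selections differ by k = 522, so their lane numbers differ by 522 mod 9 = 0.
gcd(522, 9) = 9, so the sample visits 9/9 = 1 distinct residues mod 9.
Start 185 is lane 5; the lanes hit are 5.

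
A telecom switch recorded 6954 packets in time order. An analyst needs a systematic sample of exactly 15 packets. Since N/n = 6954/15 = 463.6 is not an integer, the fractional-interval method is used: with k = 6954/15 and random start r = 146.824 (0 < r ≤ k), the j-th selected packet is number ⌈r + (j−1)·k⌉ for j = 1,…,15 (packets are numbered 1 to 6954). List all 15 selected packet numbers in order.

147, 611, 1075, 1538, 2002, 2465, 2929, 3393, 3856, 4320, 4783, 5247, 5711, 6174, 6638

j=1: r + 0k = 146.824 → ⌈·⌉ = 147
j=2: r + 1k = 610.424 → ⌈·⌉ = 611
j=3: r + 2k = 1074.024 → ⌈·⌉ = 1075
j=4: r + 3k = 1537.624 → ⌈·⌉ = 1538
j=5: r + 4k = 2001.224 → ⌈·⌉ = 2002
j=6: r + 5k = 2464.824 → ⌈·⌉ = 2465
j=7: r + 6k = 2928.424 → ⌈·⌉ = 2929
j=8: r + 7k = 3392.024 → ⌈·⌉ = 3393
j=9: r + 8k = 3855.624 → ⌈·⌉ = 3856
j=10: r + 9k = 4319.224 → ⌈·⌉ = 4320
j=11: r + 10k = 4782.824 → ⌈·⌉ = 4783
j=12: r + 11k = 5246.424 → ⌈·⌉ = 5247
j=13: r + 12k = 5710.024 → ⌈·⌉ = 5711
j=14: r + 13k = 6173.624 → ⌈·⌉ = 6174
j=15: r + 14k = 6637.224 → ⌈·⌉ = 6638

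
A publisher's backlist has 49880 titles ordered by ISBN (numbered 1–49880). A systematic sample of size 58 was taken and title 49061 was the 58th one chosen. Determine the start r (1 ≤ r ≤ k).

41

k = 49880/58 = 860
r = 49061 − (58−1)×860 = 49061 − 49020 = 41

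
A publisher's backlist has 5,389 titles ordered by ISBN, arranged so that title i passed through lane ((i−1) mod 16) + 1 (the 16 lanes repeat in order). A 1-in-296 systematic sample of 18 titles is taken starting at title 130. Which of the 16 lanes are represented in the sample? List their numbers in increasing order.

2, 10

Consecutive selections differ by k = 296, so their lane numbers differ by 296 mod 16 = 8.
gcd(296, 16) = 8, so the sample visits 16/8 = 2 distinct residues mod 16.
Start 130 is lane 2; the lanes hit are 2, 10.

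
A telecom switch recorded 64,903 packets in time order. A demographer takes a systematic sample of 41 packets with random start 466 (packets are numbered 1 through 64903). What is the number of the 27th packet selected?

41624

k = 64903/41 = 1583
27th selection = r + (27−1)·k = 466 + 26×1583 = 466 + 41158 = 41624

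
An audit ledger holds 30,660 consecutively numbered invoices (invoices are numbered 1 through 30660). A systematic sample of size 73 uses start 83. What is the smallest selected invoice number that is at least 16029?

k = 30660/73 = 420
Steps past start: ⌈(16029 − 83)/420⌉ = ⌈15946/420⌉ = 38
Selected invoice: 83 + 38×420 = 16043

16043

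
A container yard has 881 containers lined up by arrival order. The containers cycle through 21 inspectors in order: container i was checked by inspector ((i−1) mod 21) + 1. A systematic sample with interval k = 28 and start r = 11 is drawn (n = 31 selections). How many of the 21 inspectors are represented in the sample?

Consecutive selections differ by k = 28, so their inspector numbers differ by 28 mod 21 = 7.
gcd(28, 21) = 7, so the sample visits 21/7 = 3 distinct residues mod 21.
Start 11 is inspector 11; the inspectors hit are 4, 11, 18.

3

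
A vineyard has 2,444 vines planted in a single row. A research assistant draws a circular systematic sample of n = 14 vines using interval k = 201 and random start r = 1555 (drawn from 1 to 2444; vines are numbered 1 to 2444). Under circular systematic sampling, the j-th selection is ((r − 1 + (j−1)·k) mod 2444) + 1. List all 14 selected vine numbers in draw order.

Selection 1: 1555
Selection 2: 1555 + 201 = 1756
Selection 3: 1756 + 201 = 1957
Selection 4: 1957 + 201 = 2158
Selection 5: 2158 + 201 = 2359
Selection 6: 2359 + 201 = 2560 → 2560 − 2444 = 116
Selection 7: 116 + 201 = 317
Selection 8: 317 + 201 = 518
Selection 9: 518 + 201 = 719
Selection 10: 719 + 201 = 920
Selection 11: 920 + 201 = 1121
Selection 12: 1121 + 201 = 1322
Selection 13: 1322 + 201 = 1523
Selection 14: 1523 + 201 = 1724

1555, 1756, 1957, 2158, 2359, 116, 317, 518, 719, 920, 1121, 1322, 1523, 1724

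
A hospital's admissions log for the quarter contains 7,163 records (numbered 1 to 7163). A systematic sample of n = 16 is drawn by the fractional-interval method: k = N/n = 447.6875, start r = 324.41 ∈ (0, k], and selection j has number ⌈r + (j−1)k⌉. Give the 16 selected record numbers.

j=1: r + 0k = 324.41 → ⌈·⌉ = 325
j=2: r + 1k = 772.0975 → ⌈·⌉ = 773
j=3: r + 2k = 1219.785 → ⌈·⌉ = 1220
j=4: r + 3k = 1667.4725 → ⌈·⌉ = 1668
j=5: r + 4k = 2115.16 → ⌈·⌉ = 2116
j=6: r + 5k = 2562.8475 → ⌈·⌉ = 2563
j=7: r + 6k = 3010.535 → ⌈·⌉ = 3011
j=8: r + 7k = 3458.2225 → ⌈·⌉ = 3459
j=9: r + 8k = 3905.91 → ⌈·⌉ = 3906
j=10: r + 9k = 4353.5975 → ⌈·⌉ = 4354
j=11: r + 10k = 4801.285 → ⌈·⌉ = 4802
j=12: r + 11k = 5248.9725 → ⌈·⌉ = 5249
j=13: r + 12k = 5696.66 → ⌈·⌉ = 5697
j=14: r + 13k = 6144.3475 → ⌈·⌉ = 6145
j=15: r + 14k = 6592.035 → ⌈·⌉ = 6593
j=16: r + 15k = 7039.7225 → ⌈·⌉ = 7040

325, 773, 1220, 1668, 2116, 2563, 3011, 3459, 3906, 4354, 4802, 5249, 5697, 6145, 6593, 7040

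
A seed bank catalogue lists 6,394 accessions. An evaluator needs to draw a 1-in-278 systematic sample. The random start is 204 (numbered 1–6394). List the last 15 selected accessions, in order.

2428, 2706, 2984, 3262, 3540, 3818, 4096, 4374, 4652, 4930, 5208, 5486, 5764, 6042, 6320

9th selection = 204 + 8×278 = 2428
10th: 2428 + 278 = 2706
11th: 2706 + 278 = 2984
12th: 2984 + 278 = 3262
13th: 3262 + 278 = 3540
14th: 3540 + 278 = 3818
15th: 3818 + 278 = 4096
16th: 4096 + 278 = 4374
17th: 4374 + 278 = 4652
18th: 4652 + 278 = 4930
19th: 4930 + 278 = 5208
20th: 5208 + 278 = 5486
21st: 5486 + 278 = 5764
22nd: 5764 + 278 = 6042
23rd: 6042 + 278 = 6320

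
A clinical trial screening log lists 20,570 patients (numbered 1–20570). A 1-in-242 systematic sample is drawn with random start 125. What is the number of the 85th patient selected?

k = 242
85th selection = r + (85−1)·k = 125 + 84×242 = 125 + 20328 = 20453

20453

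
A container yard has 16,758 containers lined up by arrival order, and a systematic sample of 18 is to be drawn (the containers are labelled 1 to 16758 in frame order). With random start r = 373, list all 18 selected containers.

373, 1304, 2235, 3166, 4097, 5028, 5959, 6890, 7821, 8752, 9683, 10614, 11545, 12476, 13407, 14338, 15269, 16200

k = N/n = 16758/18 = 931
container 1: 373
container 2: 373 + 931 = 1304
container 3: 1304 + 931 = 2235
container 4: 2235 + 931 = 3166
container 5: 3166 + 931 = 4097
container 6: 4097 + 931 = 5028
container 7: 5028 + 931 = 5959
container 8: 5959 + 931 = 6890
container 9: 6890 + 931 = 7821
container 10: 7821 + 931 = 8752
container 11: 8752 + 931 = 9683
container 12: 9683 + 931 = 10614
container 13: 10614 + 931 = 11545
container 14: 11545 + 931 = 12476
container 15: 12476 + 931 = 13407
container 16: 13407 + 931 = 14338
container 17: 14338 + 931 = 15269
container 18: 15269 + 931 = 16200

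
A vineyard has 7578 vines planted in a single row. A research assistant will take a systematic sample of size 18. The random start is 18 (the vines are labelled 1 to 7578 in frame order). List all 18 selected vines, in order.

18, 439, 860, 1281, 1702, 2123, 2544, 2965, 3386, 3807, 4228, 4649, 5070, 5491, 5912, 6333, 6754, 7175

k = N/n = 7578/18 = 421
vine 1: 18
vine 2: 18 + 421 = 439
vine 3: 439 + 421 = 860
vine 4: 860 + 421 = 1281
vine 5: 1281 + 421 = 1702
vine 6: 1702 + 421 = 2123
vine 7: 2123 + 421 = 2544
vine 8: 2544 + 421 = 2965
vine 9: 2965 + 421 = 3386
vine 10: 3386 + 421 = 3807
vine 11: 3807 + 421 = 4228
vine 12: 4228 + 421 = 4649
vine 13: 4649 + 421 = 5070
vine 14: 5070 + 421 = 5491
vine 15: 5491 + 421 = 5912
vine 16: 5912 + 421 = 6333
vine 17: 6333 + 421 = 6754
vine 18: 6754 + 421 = 7175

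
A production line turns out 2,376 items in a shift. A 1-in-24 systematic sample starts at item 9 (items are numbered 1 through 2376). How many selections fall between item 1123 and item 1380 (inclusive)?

11

k = 24
First selection ≥ 1123: 9 + ⌈(1123−9)/24⌉·24 = 9 + 47×24 = 1137
Last selection ≤ 1380: 9 + ⌊(1380−9)/24⌋·24 = 9 + 57×24 = 1377
Count = 57 − 47 + 1 = 11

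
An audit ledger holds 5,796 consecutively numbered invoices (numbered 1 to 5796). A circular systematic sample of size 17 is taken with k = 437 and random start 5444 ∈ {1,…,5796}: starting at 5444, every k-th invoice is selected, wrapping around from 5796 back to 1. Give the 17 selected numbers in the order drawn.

5444, 85, 522, 959, 1396, 1833, 2270, 2707, 3144, 3581, 4018, 4455, 4892, 5329, 5766, 407, 844

Selection 1: 5444
Selection 2: 5444 + 437 = 5881 → 5881 − 5796 = 85
Selection 3: 85 + 437 = 522
Selection 4: 522 + 437 = 959
Selection 5: 959 + 437 = 1396
Selection 6: 1396 + 437 = 1833
Selection 7: 1833 + 437 = 2270
Selection 8: 2270 + 437 = 2707
Selection 9: 2707 + 437 = 3144
Selection 10: 3144 + 437 = 3581
Selection 11: 3581 + 437 = 4018
Selection 12: 4018 + 437 = 4455
Selection 13: 4455 + 437 = 4892
Selection 14: 4892 + 437 = 5329
Selection 15: 5329 + 437 = 5766
Selection 16: 5766 + 437 = 6203 → 6203 − 5796 = 407
Selection 17: 407 + 437 = 844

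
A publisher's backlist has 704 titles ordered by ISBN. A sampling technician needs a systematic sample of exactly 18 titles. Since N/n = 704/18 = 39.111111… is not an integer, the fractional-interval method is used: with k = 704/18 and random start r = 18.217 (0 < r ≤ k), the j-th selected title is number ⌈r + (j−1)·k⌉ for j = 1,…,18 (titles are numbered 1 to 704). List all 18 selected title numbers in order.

j=1: r + 0k = 18.217 → ⌈·⌉ = 19
j=2: r + 1k = 57.328111… → ⌈·⌉ = 58
j=3: r + 2k = 96.439222… → ⌈·⌉ = 97
j=4: r + 3k = 135.550333… → ⌈·⌉ = 136
j=5: r + 4k = 174.661444… → ⌈·⌉ = 175
j=6: r + 5k = 213.772555… → ⌈·⌉ = 214
j=7: r + 6k = 252.883666… → ⌈·⌉ = 253
j=8: r + 7k = 291.994777… → ⌈·⌉ = 292
j=9: r + 8k = 331.105888… → ⌈·⌉ = 332
j=10: r + 9k = 370.217 → ⌈·⌉ = 371
j=11: r + 10k = 409.328111… → ⌈·⌉ = 410
j=12: r + 11k = 448.439222… → ⌈·⌉ = 449
j=13: r + 12k = 487.550333… → ⌈·⌉ = 488
j=14: r + 13k = 526.661444… → ⌈·⌉ = 527
j=15: r + 14k = 565.772555… → ⌈·⌉ = 566
j=16: r + 15k = 604.883666… → ⌈·⌉ = 605
j=17: r + 16k = 643.994777… → ⌈·⌉ = 644
j=18: r + 17k = 683.105888… → ⌈·⌉ = 684

19, 58, 97, 136, 175, 214, 253, 292, 332, 371, 410, 449, 488, 527, 566, 605, 644, 684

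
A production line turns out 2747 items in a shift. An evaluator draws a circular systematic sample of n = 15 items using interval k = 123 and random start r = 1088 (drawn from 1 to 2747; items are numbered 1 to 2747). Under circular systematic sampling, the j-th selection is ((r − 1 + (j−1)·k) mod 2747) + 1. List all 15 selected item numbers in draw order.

Selection 1: 1088
Selection 2: 1088 + 123 = 1211
Selection 3: 1211 + 123 = 1334
Selection 4: 1334 + 123 = 1457
Selection 5: 1457 + 123 = 1580
Selection 6: 1580 + 123 = 1703
Selection 7: 1703 + 123 = 1826
Selection 8: 1826 + 123 = 1949
Selection 9: 1949 + 123 = 2072
Selection 10: 2072 + 123 = 2195
Selection 11: 2195 + 123 = 2318
Selection 12: 2318 + 123 = 2441
Selection 13: 2441 + 123 = 2564
Selection 14: 2564 + 123 = 2687
Selection 15: 2687 + 123 = 2810 → 2810 − 2747 = 63

1088, 1211, 1334, 1457, 1580, 1703, 1826, 1949, 2072, 2195, 2318, 2441, 2564, 2687, 63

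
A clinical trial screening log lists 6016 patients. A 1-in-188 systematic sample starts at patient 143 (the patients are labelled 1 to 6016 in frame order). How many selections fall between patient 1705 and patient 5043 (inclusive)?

18

k = 188
First selection ≥ 1705: 143 + ⌈(1705−143)/188⌉·188 = 143 + 9×188 = 1835
Last selection ≤ 5043: 143 + ⌊(5043−143)/188⌋·188 = 143 + 26×188 = 5031
Count = 26 − 9 + 1 = 18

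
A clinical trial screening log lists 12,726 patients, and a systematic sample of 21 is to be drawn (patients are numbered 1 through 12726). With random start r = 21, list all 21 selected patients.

k = N/n = 12726/21 = 606
patient 1: 21
patient 2: 21 + 606 = 627
patient 3: 627 + 606 = 1233
patient 4: 1233 + 606 = 1839
patient 5: 1839 + 606 = 2445
patient 6: 2445 + 606 = 3051
patient 7: 3051 + 606 = 3657
patient 8: 3657 + 606 = 4263
patient 9: 4263 + 606 = 4869
patient 10: 4869 + 606 = 5475
patient 11: 5475 + 606 = 6081
patient 12: 6081 + 606 = 6687
patient 13: 6687 + 606 = 7293
patient 14: 7293 + 606 = 7899
patient 15: 7899 + 606 = 8505
patient 16: 8505 + 606 = 9111
patient 17: 9111 + 606 = 9717
patient 18: 9717 + 606 = 10323
patient 19: 10323 + 606 = 10929
patient 20: 10929 + 606 = 11535
patient 21: 11535 + 606 = 12141

21, 627, 1233, 1839, 2445, 3051, 3657, 4263, 4869, 5475, 6081, 6687, 7293, 7899, 8505, 9111, 9717, 10323, 10929, 11535, 12141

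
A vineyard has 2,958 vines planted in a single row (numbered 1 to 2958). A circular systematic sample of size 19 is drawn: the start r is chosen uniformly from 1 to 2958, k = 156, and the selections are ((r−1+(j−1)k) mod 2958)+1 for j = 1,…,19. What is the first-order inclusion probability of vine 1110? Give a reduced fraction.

19/2958

For each position j, as r ranges over 1…2958 the j-th selection hits every vine exactly once, so vine 1110 is selected for exactly 19 of the 2958 starts.
Inclusion probability = 19/2958.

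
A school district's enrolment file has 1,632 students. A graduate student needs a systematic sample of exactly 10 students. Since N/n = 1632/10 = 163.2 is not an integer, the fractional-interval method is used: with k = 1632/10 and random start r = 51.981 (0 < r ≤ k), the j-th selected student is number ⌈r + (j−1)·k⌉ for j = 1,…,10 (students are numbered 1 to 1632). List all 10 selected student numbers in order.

52, 216, 379, 542, 705, 868, 1032, 1195, 1358, 1521

j=1: r + 0k = 51.981 → ⌈·⌉ = 52
j=2: r + 1k = 215.181 → ⌈·⌉ = 216
j=3: r + 2k = 378.381 → ⌈·⌉ = 379
j=4: r + 3k = 541.581 → ⌈·⌉ = 542
j=5: r + 4k = 704.781 → ⌈·⌉ = 705
j=6: r + 5k = 867.981 → ⌈·⌉ = 868
j=7: r + 6k = 1031.181 → ⌈·⌉ = 1032
j=8: r + 7k = 1194.381 → ⌈·⌉ = 1195
j=9: r + 8k = 1357.581 → ⌈·⌉ = 1358
j=10: r + 9k = 1520.781 → ⌈·⌉ = 1521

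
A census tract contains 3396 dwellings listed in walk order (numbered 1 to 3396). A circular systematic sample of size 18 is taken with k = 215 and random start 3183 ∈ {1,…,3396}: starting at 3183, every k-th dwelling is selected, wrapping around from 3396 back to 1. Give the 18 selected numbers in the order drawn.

3183, 2, 217, 432, 647, 862, 1077, 1292, 1507, 1722, 1937, 2152, 2367, 2582, 2797, 3012, 3227, 46

Selection 1: 3183
Selection 2: 3183 + 215 = 3398 → 3398 − 3396 = 2
Selection 3: 2 + 215 = 217
Selection 4: 217 + 215 = 432
Selection 5: 432 + 215 = 647
Selection 6: 647 + 215 = 862
Selection 7: 862 + 215 = 1077
Selection 8: 1077 + 215 = 1292
Selection 9: 1292 + 215 = 1507
Selection 10: 1507 + 215 = 1722
Selection 11: 1722 + 215 = 1937
Selection 12: 1937 + 215 = 2152
Selection 13: 2152 + 215 = 2367
Selection 14: 2367 + 215 = 2582
Selection 15: 2582 + 215 = 2797
Selection 16: 2797 + 215 = 3012
Selection 17: 3012 + 215 = 3227
Selection 18: 3227 + 215 = 3442 → 3442 − 3396 = 46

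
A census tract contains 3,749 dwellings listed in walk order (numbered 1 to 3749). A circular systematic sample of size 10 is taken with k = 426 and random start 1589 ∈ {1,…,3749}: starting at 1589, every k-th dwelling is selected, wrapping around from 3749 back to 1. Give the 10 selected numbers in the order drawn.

1589, 2015, 2441, 2867, 3293, 3719, 396, 822, 1248, 1674

Selection 1: 1589
Selection 2: 1589 + 426 = 2015
Selection 3: 2015 + 426 = 2441
Selection 4: 2441 + 426 = 2867
Selection 5: 2867 + 426 = 3293
Selection 6: 3293 + 426 = 3719
Selection 7: 3719 + 426 = 4145 → 4145 − 3749 = 396
Selection 8: 396 + 426 = 822
Selection 9: 822 + 426 = 1248
Selection 10: 1248 + 426 = 1674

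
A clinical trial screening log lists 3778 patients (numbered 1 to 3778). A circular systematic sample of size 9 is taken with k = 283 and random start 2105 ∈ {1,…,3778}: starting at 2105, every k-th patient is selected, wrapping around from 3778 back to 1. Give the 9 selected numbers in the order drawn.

Selection 1: 2105
Selection 2: 2105 + 283 = 2388
Selection 3: 2388 + 283 = 2671
Selection 4: 2671 + 283 = 2954
Selection 5: 2954 + 283 = 3237
Selection 6: 3237 + 283 = 3520
Selection 7: 3520 + 283 = 3803 → 3803 − 3778 = 25
Selection 8: 25 + 283 = 308
Selection 9: 308 + 283 = 591

2105, 2388, 2671, 2954, 3237, 3520, 25, 308, 591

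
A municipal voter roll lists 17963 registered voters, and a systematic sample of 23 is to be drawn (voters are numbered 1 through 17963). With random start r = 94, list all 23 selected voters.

94, 875, 1656, 2437, 3218, 3999, 4780, 5561, 6342, 7123, 7904, 8685, 9466, 10247, 11028, 11809, 12590, 13371, 14152, 14933, 15714, 16495, 17276

k = N/n = 17963/23 = 781
voter 1: 94
voter 2: 94 + 781 = 875
voter 3: 875 + 781 = 1656
voter 4: 1656 + 781 = 2437
voter 5: 2437 + 781 = 3218
voter 6: 3218 + 781 = 3999
voter 7: 3999 + 781 = 4780
voter 8: 4780 + 781 = 5561
voter 9: 5561 + 781 = 6342
voter 10: 6342 + 781 = 7123
voter 11: 7123 + 781 = 7904
voter 12: 7904 + 781 = 8685
voter 13: 8685 + 781 = 9466
voter 14: 9466 + 781 = 10247
voter 15: 10247 + 781 = 11028
voter 16: 11028 + 781 = 11809
voter 17: 11809 + 781 = 12590
voter 18: 12590 + 781 = 13371
voter 19: 13371 + 781 = 14152
voter 20: 14152 + 781 = 14933
voter 21: 14933 + 781 = 15714
voter 22: 15714 + 781 = 16495
voter 23: 16495 + 781 = 17276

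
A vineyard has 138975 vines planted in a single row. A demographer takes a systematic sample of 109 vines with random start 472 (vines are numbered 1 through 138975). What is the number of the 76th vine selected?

96097

k = 138975/109 = 1275
76th selection = r + (76−1)·k = 472 + 75×1275 = 472 + 95625 = 96097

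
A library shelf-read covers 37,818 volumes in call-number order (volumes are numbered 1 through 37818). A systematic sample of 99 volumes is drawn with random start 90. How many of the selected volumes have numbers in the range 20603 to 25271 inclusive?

k = 37818/99 = 382
First selection ≥ 20603: 90 + ⌈(20603−90)/382⌉·382 = 90 + 54×382 = 20718
Last selection ≤ 25271: 90 + ⌊(25271−90)/382⌋·382 = 90 + 65×382 = 24920
Count = 65 − 54 + 1 = 12

12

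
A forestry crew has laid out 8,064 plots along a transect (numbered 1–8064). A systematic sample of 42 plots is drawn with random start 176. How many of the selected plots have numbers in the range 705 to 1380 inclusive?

k = 8064/42 = 192
First selection ≥ 705: 176 + ⌈(705−176)/192⌉·192 = 176 + 3×192 = 752
Last selection ≤ 1380: 176 + ⌊(1380−176)/192⌋·192 = 176 + 6×192 = 1328
Count = 6 − 3 + 1 = 4

4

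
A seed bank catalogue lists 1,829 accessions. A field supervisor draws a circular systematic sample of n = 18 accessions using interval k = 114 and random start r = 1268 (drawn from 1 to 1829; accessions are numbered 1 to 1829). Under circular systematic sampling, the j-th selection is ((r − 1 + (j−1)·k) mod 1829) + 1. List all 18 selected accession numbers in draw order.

1268, 1382, 1496, 1610, 1724, 9, 123, 237, 351, 465, 579, 693, 807, 921, 1035, 1149, 1263, 1377

Selection 1: 1268
Selection 2: 1268 + 114 = 1382
Selection 3: 1382 + 114 = 1496
Selection 4: 1496 + 114 = 1610
Selection 5: 1610 + 114 = 1724
Selection 6: 1724 + 114 = 1838 → 1838 − 1829 = 9
Selection 7: 9 + 114 = 123
Selection 8: 123 + 114 = 237
Selection 9: 237 + 114 = 351
Selection 10: 351 + 114 = 465
Selection 11: 465 + 114 = 579
Selection 12: 579 + 114 = 693
Selection 13: 693 + 114 = 807
Selection 14: 807 + 114 = 921
Selection 15: 921 + 114 = 1035
Selection 16: 1035 + 114 = 1149
Selection 17: 1149 + 114 = 1263
Selection 18: 1263 + 114 = 1377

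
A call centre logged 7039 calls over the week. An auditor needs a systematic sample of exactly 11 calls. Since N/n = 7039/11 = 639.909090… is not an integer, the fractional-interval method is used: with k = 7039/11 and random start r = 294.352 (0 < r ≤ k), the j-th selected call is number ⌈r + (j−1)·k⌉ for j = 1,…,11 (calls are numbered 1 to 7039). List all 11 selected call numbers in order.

295, 935, 1575, 2215, 2854, 3494, 4134, 4774, 5414, 6054, 6694

j=1: r + 0k = 294.352 → ⌈·⌉ = 295
j=2: r + 1k = 934.261090… → ⌈·⌉ = 935
j=3: r + 2k = 1574.170181… → ⌈·⌉ = 1575
j=4: r + 3k = 2214.079272… → ⌈·⌉ = 2215
j=5: r + 4k = 2853.988363… → ⌈·⌉ = 2854
j=6: r + 5k = 3493.897454… → ⌈·⌉ = 3494
j=7: r + 6k = 4133.806545… → ⌈·⌉ = 4134
j=8: r + 7k = 4773.715636… → ⌈·⌉ = 4774
j=9: r + 8k = 5413.624727… → ⌈·⌉ = 5414
j=10: r + 9k = 6053.533818… → ⌈·⌉ = 6054
j=11: r + 10k = 6693.442909… → ⌈·⌉ = 6694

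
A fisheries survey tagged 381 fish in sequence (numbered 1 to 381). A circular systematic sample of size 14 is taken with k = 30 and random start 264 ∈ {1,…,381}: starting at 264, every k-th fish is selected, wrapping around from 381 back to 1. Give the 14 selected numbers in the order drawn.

Selection 1: 264
Selection 2: 264 + 30 = 294
Selection 3: 294 + 30 = 324
Selection 4: 324 + 30 = 354
Selection 5: 354 + 30 = 384 → 384 − 381 = 3
Selection 6: 3 + 30 = 33
Selection 7: 33 + 30 = 63
Selection 8: 63 + 30 = 93
Selection 9: 93 + 30 = 123
Selection 10: 123 + 30 = 153
Selection 11: 153 + 30 = 183
Selection 12: 183 + 30 = 213
Selection 13: 213 + 30 = 243
Selection 14: 243 + 30 = 273

264, 294, 324, 354, 3, 33, 63, 93, 123, 153, 183, 213, 243, 273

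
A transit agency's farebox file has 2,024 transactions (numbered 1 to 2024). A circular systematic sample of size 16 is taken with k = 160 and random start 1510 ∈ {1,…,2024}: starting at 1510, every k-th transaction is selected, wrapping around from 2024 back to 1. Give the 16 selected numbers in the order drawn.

1510, 1670, 1830, 1990, 126, 286, 446, 606, 766, 926, 1086, 1246, 1406, 1566, 1726, 1886

Selection 1: 1510
Selection 2: 1510 + 160 = 1670
Selection 3: 1670 + 160 = 1830
Selection 4: 1830 + 160 = 1990
Selection 5: 1990 + 160 = 2150 → 2150 − 2024 = 126
Selection 6: 126 + 160 = 286
Selection 7: 286 + 160 = 446
Selection 8: 446 + 160 = 606
Selection 9: 606 + 160 = 766
Selection 10: 766 + 160 = 926
Selection 11: 926 + 160 = 1086
Selection 12: 1086 + 160 = 1246
Selection 13: 1246 + 160 = 1406
Selection 14: 1406 + 160 = 1566
Selection 15: 1566 + 160 = 1726
Selection 16: 1726 + 160 = 1886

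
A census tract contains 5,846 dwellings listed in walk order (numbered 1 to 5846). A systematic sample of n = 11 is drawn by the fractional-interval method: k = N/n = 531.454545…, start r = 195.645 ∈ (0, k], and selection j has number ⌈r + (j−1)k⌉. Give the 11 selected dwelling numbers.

196, 728, 1259, 1791, 2322, 2853, 3385, 3916, 4448, 4979, 5511

j=1: r + 0k = 195.645 → ⌈·⌉ = 196
j=2: r + 1k = 727.099545… → ⌈·⌉ = 728
j=3: r + 2k = 1258.554090… → ⌈·⌉ = 1259
j=4: r + 3k = 1790.008636… → ⌈·⌉ = 1791
j=5: r + 4k = 2321.463181… → ⌈·⌉ = 2322
j=6: r + 5k = 2852.917727… → ⌈·⌉ = 2853
j=7: r + 6k = 3384.372272… → ⌈·⌉ = 3385
j=8: r + 7k = 3915.826818… → ⌈·⌉ = 3916
j=9: r + 8k = 4447.281363… → ⌈·⌉ = 4448
j=10: r + 9k = 4978.735909… → ⌈·⌉ = 4979
j=11: r + 10k = 5510.190454… → ⌈·⌉ = 5511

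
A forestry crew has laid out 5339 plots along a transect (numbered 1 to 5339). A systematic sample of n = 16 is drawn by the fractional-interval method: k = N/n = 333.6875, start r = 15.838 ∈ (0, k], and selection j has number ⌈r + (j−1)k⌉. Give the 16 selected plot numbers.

16, 350, 684, 1017, 1351, 1685, 2018, 2352, 2686, 3020, 3353, 3687, 4021, 4354, 4688, 5022

j=1: r + 0k = 15.838 → ⌈·⌉ = 16
j=2: r + 1k = 349.5255 → ⌈·⌉ = 350
j=3: r + 2k = 683.213 → ⌈·⌉ = 684
j=4: r + 3k = 1016.9005 → ⌈·⌉ = 1017
j=5: r + 4k = 1350.588 → ⌈·⌉ = 1351
j=6: r + 5k = 1684.2755 → ⌈·⌉ = 1685
j=7: r + 6k = 2017.963 → ⌈·⌉ = 2018
j=8: r + 7k = 2351.6505 → ⌈·⌉ = 2352
j=9: r + 8k = 2685.338 → ⌈·⌉ = 2686
j=10: r + 9k = 3019.0255 → ⌈·⌉ = 3020
j=11: r + 10k = 3352.713 → ⌈·⌉ = 3353
j=12: r + 11k = 3686.4005 → ⌈·⌉ = 3687
j=13: r + 12k = 4020.088 → ⌈·⌉ = 4021
j=14: r + 13k = 4353.7755 → ⌈·⌉ = 4354
j=15: r + 14k = 4687.463 → ⌈·⌉ = 4688
j=16: r + 15k = 5021.1505 → ⌈·⌉ = 5022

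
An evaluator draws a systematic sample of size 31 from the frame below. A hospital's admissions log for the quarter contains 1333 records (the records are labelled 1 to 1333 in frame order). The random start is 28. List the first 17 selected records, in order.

k = N/n = 1333/31 = 43
record 1: 28
record 2: 28 + 43 = 71
record 3: 71 + 43 = 114
record 4: 114 + 43 = 157
record 5: 157 + 43 = 200
record 6: 200 + 43 = 243
record 7: 243 + 43 = 286
record 8: 286 + 43 = 329
record 9: 329 + 43 = 372
record 10: 372 + 43 = 415
record 11: 415 + 43 = 458
record 12: 458 + 43 = 501
record 13: 501 + 43 = 544
record 14: 544 + 43 = 587
record 15: 587 + 43 = 630
record 16: 630 + 43 = 673
record 17: 673 + 43 = 716

28, 71, 114, 157, 200, 243, 286, 329, 372, 415, 458, 501, 544, 587, 630, 673, 716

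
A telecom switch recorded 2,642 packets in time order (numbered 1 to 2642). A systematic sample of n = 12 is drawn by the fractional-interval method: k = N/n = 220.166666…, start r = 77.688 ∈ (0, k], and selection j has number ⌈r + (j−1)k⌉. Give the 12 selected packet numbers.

j=1: r + 0k = 77.688 → ⌈·⌉ = 78
j=2: r + 1k = 297.854666… → ⌈·⌉ = 298
j=3: r + 2k = 518.021333… → ⌈·⌉ = 519
j=4: r + 3k = 738.188 → ⌈·⌉ = 739
j=5: r + 4k = 958.354666… → ⌈·⌉ = 959
j=6: r + 5k = 1178.521333… → ⌈·⌉ = 1179
j=7: r + 6k = 1398.688 → ⌈·⌉ = 1399
j=8: r + 7k = 1618.854666… → ⌈·⌉ = 1619
j=9: r + 8k = 1839.021333… → ⌈·⌉ = 1840
j=10: r + 9k = 2059.188 → ⌈·⌉ = 2060
j=11: r + 10k = 2279.354666… → ⌈·⌉ = 2280
j=12: r + 11k = 2499.521333… → ⌈·⌉ = 2500

78, 298, 519, 739, 959, 1179, 1399, 1619, 1840, 2060, 2280, 2500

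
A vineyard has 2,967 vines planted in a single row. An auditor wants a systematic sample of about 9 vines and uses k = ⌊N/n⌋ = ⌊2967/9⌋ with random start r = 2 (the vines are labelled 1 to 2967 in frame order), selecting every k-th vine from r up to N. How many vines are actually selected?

k = ⌊2967/9⌋ = 329
Achieved size = ⌊(2967 − 2)/329⌋ + 1 = ⌊2965/329⌋ + 1 = 9 + 1 = 10
(last selection: 2 + 9×329 = 2963 ≤ 2967; next would be 3292 > 2967)

10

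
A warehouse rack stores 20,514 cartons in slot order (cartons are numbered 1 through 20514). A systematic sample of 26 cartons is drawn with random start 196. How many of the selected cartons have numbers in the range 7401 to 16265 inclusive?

k = 20514/26 = 789
First selection ≥ 7401: 196 + ⌈(7401−196)/789⌉·789 = 196 + 10×789 = 8086
Last selection ≤ 16265: 196 + ⌊(16265−196)/789⌋·789 = 196 + 20×789 = 15976
Count = 20 − 10 + 1 = 11

11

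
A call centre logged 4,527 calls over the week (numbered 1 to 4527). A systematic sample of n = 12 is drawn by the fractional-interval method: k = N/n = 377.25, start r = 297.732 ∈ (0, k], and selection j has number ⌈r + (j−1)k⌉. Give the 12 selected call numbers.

j=1: r + 0k = 297.732 → ⌈·⌉ = 298
j=2: r + 1k = 674.982 → ⌈·⌉ = 675
j=3: r + 2k = 1052.232 → ⌈·⌉ = 1053
j=4: r + 3k = 1429.482 → ⌈·⌉ = 1430
j=5: r + 4k = 1806.732 → ⌈·⌉ = 1807
j=6: r + 5k = 2183.982 → ⌈·⌉ = 2184
j=7: r + 6k = 2561.232 → ⌈·⌉ = 2562
j=8: r + 7k = 2938.482 → ⌈·⌉ = 2939
j=9: r + 8k = 3315.732 → ⌈·⌉ = 3316
j=10: r + 9k = 3692.982 → ⌈·⌉ = 3693
j=11: r + 10k = 4070.232 → ⌈·⌉ = 4071
j=12: r + 11k = 4447.482 → ⌈·⌉ = 4448

298, 675, 1053, 1430, 1807, 2184, 2562, 2939, 3316, 3693, 4071, 4448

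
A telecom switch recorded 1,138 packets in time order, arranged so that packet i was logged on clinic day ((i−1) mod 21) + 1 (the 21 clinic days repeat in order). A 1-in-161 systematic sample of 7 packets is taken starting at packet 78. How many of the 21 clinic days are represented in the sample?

Consecutive selections differ by k = 161, so their clinic day numbers differ by 161 mod 21 = 14.
gcd(161, 21) = 7, so the sample visits 21/7 = 3 distinct residues mod 21.
Start 78 is clinic day 15; the clinic days hit are 1, 8, 15.

3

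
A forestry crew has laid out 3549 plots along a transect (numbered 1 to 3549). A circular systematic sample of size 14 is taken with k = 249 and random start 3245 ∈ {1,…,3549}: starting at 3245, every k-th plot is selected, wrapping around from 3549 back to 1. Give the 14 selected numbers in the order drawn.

3245, 3494, 194, 443, 692, 941, 1190, 1439, 1688, 1937, 2186, 2435, 2684, 2933

Selection 1: 3245
Selection 2: 3245 + 249 = 3494
Selection 3: 3494 + 249 = 3743 → 3743 − 3549 = 194
Selection 4: 194 + 249 = 443
Selection 5: 443 + 249 = 692
Selection 6: 692 + 249 = 941
Selection 7: 941 + 249 = 1190
Selection 8: 1190 + 249 = 1439
Selection 9: 1439 + 249 = 1688
Selection 10: 1688 + 249 = 1937
Selection 11: 1937 + 249 = 2186
Selection 12: 2186 + 249 = 2435
Selection 13: 2435 + 249 = 2684
Selection 14: 2684 + 249 = 2933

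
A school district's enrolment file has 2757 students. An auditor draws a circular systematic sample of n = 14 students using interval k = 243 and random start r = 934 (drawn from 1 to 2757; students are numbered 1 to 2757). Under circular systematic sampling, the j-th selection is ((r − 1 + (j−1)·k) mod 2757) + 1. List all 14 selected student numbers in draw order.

Selection 1: 934
Selection 2: 934 + 243 = 1177
Selection 3: 1177 + 243 = 1420
Selection 4: 1420 + 243 = 1663
Selection 5: 1663 + 243 = 1906
Selection 6: 1906 + 243 = 2149
Selection 7: 2149 + 243 = 2392
Selection 8: 2392 + 243 = 2635
Selection 9: 2635 + 243 = 2878 → 2878 − 2757 = 121
Selection 10: 121 + 243 = 364
Selection 11: 364 + 243 = 607
Selection 12: 607 + 243 = 850
Selection 13: 850 + 243 = 1093
Selection 14: 1093 + 243 = 1336

934, 1177, 1420, 1663, 1906, 2149, 2392, 2635, 121, 364, 607, 850, 1093, 1336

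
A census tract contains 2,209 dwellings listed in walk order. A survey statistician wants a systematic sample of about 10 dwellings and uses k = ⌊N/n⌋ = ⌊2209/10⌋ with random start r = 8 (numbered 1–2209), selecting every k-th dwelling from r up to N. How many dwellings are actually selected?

11

k = ⌊2209/10⌋ = 220
Achieved size = ⌊(2209 − 8)/220⌋ + 1 = ⌊2201/220⌋ + 1 = 10 + 1 = 11
(last selection: 8 + 10×220 = 2208 ≤ 2209; next would be 2428 > 2209)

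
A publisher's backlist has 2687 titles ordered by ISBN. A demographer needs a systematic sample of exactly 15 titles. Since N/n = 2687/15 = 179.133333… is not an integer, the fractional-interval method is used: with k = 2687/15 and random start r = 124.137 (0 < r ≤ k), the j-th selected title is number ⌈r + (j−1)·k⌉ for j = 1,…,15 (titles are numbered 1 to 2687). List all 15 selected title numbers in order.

125, 304, 483, 662, 841, 1020, 1199, 1379, 1558, 1737, 1916, 2095, 2274, 2453, 2633

j=1: r + 0k = 124.137 → ⌈·⌉ = 125
j=2: r + 1k = 303.270333… → ⌈·⌉ = 304
j=3: r + 2k = 482.403666… → ⌈·⌉ = 483
j=4: r + 3k = 661.537 → ⌈·⌉ = 662
j=5: r + 4k = 840.670333… → ⌈·⌉ = 841
j=6: r + 5k = 1019.803666… → ⌈·⌉ = 1020
j=7: r + 6k = 1198.937 → ⌈·⌉ = 1199
j=8: r + 7k = 1378.070333… → ⌈·⌉ = 1379
j=9: r + 8k = 1557.203666… → ⌈·⌉ = 1558
j=10: r + 9k = 1736.337 → ⌈·⌉ = 1737
j=11: r + 10k = 1915.470333… → ⌈·⌉ = 1916
j=12: r + 11k = 2094.603666… → ⌈·⌉ = 2095
j=13: r + 12k = 2273.737 → ⌈·⌉ = 2274
j=14: r + 13k = 2452.870333… → ⌈·⌉ = 2453
j=15: r + 14k = 2632.003666… → ⌈·⌉ = 2633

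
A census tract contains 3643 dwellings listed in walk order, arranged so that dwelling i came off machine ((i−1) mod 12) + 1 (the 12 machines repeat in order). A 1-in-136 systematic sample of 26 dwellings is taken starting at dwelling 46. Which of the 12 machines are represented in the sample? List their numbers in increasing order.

2, 6, 10

Consecutive selections differ by k = 136, so their machine numbers differ by 136 mod 12 = 4.
gcd(136, 12) = 4, so the sample visits 12/4 = 3 distinct residues mod 12.
Start 46 is machine 10; the machines hit are 2, 6, 10.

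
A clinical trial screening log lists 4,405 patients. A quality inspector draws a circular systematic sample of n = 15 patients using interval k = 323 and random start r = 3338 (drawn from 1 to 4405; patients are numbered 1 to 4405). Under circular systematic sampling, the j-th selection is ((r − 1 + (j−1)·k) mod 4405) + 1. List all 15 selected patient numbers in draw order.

3338, 3661, 3984, 4307, 225, 548, 871, 1194, 1517, 1840, 2163, 2486, 2809, 3132, 3455

Selection 1: 3338
Selection 2: 3338 + 323 = 3661
Selection 3: 3661 + 323 = 3984
Selection 4: 3984 + 323 = 4307
Selection 5: 4307 + 323 = 4630 → 4630 − 4405 = 225
Selection 6: 225 + 323 = 548
Selection 7: 548 + 323 = 871
Selection 8: 871 + 323 = 1194
Selection 9: 1194 + 323 = 1517
Selection 10: 1517 + 323 = 1840
Selection 11: 1840 + 323 = 2163
Selection 12: 2163 + 323 = 2486
Selection 13: 2486 + 323 = 2809
Selection 14: 2809 + 323 = 3132
Selection 15: 3132 + 323 = 3455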